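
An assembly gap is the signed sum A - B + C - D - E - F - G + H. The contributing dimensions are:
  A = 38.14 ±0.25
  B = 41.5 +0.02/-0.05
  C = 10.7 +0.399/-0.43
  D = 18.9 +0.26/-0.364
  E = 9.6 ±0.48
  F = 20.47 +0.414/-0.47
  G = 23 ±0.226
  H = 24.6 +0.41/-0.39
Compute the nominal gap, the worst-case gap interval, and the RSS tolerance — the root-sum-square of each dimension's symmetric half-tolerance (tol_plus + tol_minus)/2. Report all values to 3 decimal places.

nominal=-40.030 wc=[-42.500,-37.381] rss=0.985

Stack each dimension's contribution:
  +A: nom +38.140 → Σnom=38.140; wc +0.250/-0.250 → slack +0.250/-0.250; half-tol=0.250, Σhalf²=0.062500
  -B: nom -41.500 → Σnom=-3.360; wc +0.050/-0.020 → slack +0.300/-0.270; half-tol=0.035, Σhalf²=0.063725
  +C: nom +10.700 → Σnom=7.340; wc +0.399/-0.430 → slack +0.699/-0.700; half-tol=0.414, Σhalf²=0.235535
  -D: nom -18.900 → Σnom=-11.560; wc +0.364/-0.260 → slack +1.063/-0.960; half-tol=0.312, Σhalf²=0.332879
  -E: nom -9.600 → Σnom=-21.160; wc +0.480/-0.480 → slack +1.543/-1.440; half-tol=0.480, Σhalf²=0.563279
  -F: nom -20.470 → Σnom=-41.630; wc +0.470/-0.414 → slack +2.013/-1.854; half-tol=0.442, Σhalf²=0.758643
  -G: nom -23.000 → Σnom=-64.630; wc +0.226/-0.226 → slack +2.239/-2.080; half-tol=0.226, Σhalf²=0.809719
  +H: nom +24.600 → Σnom=-40.030; wc +0.410/-0.390 → slack +2.649/-2.470; half-tol=0.400, Σhalf²=0.969719
Nominal = -40.030. Worst-case = [-40.030 - 2.470, -40.030 + 2.649] = [-42.500, -37.381]. RSS = √0.969719 = 0.985.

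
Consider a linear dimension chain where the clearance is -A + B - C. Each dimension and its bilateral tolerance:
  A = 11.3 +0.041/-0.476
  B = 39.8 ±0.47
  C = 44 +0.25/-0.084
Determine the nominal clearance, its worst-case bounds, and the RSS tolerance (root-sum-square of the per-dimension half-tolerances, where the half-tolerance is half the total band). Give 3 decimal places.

Stack each dimension's contribution:
  -A: nom -11.300 → Σnom=-11.300; wc +0.476/-0.041 → slack +0.476/-0.041; half-tol=0.259, Σhalf²=0.066822
  +B: nom +39.800 → Σnom=28.500; wc +0.470/-0.470 → slack +0.946/-0.511; half-tol=0.470, Σhalf²=0.287722
  -C: nom -44.000 → Σnom=-15.500; wc +0.084/-0.250 → slack +1.030/-0.761; half-tol=0.167, Σhalf²=0.315611
Nominal = -15.500. Worst-case = [-15.500 - 0.761, -15.500 + 1.030] = [-16.261, -14.470]. RSS = √0.315611 = 0.562.

nominal=-15.500 wc=[-16.261,-14.470] rss=0.562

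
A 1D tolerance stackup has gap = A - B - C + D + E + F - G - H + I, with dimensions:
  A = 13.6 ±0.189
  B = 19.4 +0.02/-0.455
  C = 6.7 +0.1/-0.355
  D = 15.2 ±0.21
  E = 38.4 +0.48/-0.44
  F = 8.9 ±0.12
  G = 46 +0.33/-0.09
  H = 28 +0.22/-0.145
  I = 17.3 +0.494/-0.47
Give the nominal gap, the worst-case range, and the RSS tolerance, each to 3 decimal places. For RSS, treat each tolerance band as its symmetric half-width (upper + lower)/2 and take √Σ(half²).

nominal=-6.700 wc=[-8.799,-4.162] rss=0.851

Stack each dimension's contribution:
  +A: nom +13.600 → Σnom=13.600; wc +0.189/-0.189 → slack +0.189/-0.189; half-tol=0.189, Σhalf²=0.035721
  -B: nom -19.400 → Σnom=-5.800; wc +0.455/-0.020 → slack +0.644/-0.209; half-tol=0.238, Σhalf²=0.092127
  -C: nom -6.700 → Σnom=-12.500; wc +0.355/-0.100 → slack +0.999/-0.309; half-tol=0.227, Σhalf²=0.143883
  +D: nom +15.200 → Σnom=2.700; wc +0.210/-0.210 → slack +1.209/-0.519; half-tol=0.210, Σhalf²=0.187983
  +E: nom +38.400 → Σnom=41.100; wc +0.480/-0.440 → slack +1.689/-0.959; half-tol=0.460, Σhalf²=0.399583
  +F: nom +8.900 → Σnom=50.000; wc +0.120/-0.120 → slack +1.809/-1.079; half-tol=0.120, Σhalf²=0.413984
  -G: nom -46.000 → Σnom=4.000; wc +0.090/-0.330 → slack +1.899/-1.409; half-tol=0.210, Σhalf²=0.458084
  -H: nom -28.000 → Σnom=-24.000; wc +0.145/-0.220 → slack +2.044/-1.629; half-tol=0.182, Σhalf²=0.491390
  +I: nom +17.300 → Σnom=-6.700; wc +0.494/-0.470 → slack +2.538/-2.099; half-tol=0.482, Σhalf²=0.723714
Nominal = -6.700. Worst-case = [-6.700 - 2.099, -6.700 + 2.538] = [-8.799, -4.162]. RSS = √0.723714 = 0.851.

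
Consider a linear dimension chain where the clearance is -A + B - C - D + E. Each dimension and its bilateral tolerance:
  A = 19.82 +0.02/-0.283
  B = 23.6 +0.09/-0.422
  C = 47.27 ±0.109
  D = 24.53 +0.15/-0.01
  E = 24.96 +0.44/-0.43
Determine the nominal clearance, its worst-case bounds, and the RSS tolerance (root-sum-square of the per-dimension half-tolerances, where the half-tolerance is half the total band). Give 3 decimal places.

Stack each dimension's contribution:
  -A: nom -19.820 → Σnom=-19.820; wc +0.283/-0.020 → slack +0.283/-0.020; half-tol=0.151, Σhalf²=0.022952
  +B: nom +23.600 → Σnom=3.780; wc +0.090/-0.422 → slack +0.373/-0.442; half-tol=0.256, Σhalf²=0.088488
  -C: nom -47.270 → Σnom=-43.490; wc +0.109/-0.109 → slack +0.482/-0.551; half-tol=0.109, Σhalf²=0.100369
  -D: nom -24.530 → Σnom=-68.020; wc +0.010/-0.150 → slack +0.492/-0.701; half-tol=0.080, Σhalf²=0.106769
  +E: nom +24.960 → Σnom=-43.060; wc +0.440/-0.430 → slack +0.932/-1.131; half-tol=0.435, Σhalf²=0.295994
Nominal = -43.060. Worst-case = [-43.060 - 1.131, -43.060 + 0.932] = [-44.191, -42.128]. RSS = √0.295994 = 0.544.

nominal=-43.060 wc=[-44.191,-42.128] rss=0.544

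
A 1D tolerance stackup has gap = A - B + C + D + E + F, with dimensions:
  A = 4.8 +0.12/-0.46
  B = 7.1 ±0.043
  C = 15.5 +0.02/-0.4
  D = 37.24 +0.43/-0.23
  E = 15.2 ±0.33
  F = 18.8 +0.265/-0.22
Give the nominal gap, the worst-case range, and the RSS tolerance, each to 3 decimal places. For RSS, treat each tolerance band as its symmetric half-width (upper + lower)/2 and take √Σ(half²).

nominal=84.440 wc=[82.757,85.648] rss=0.638

Stack each dimension's contribution:
  +A: nom +4.800 → Σnom=4.800; wc +0.120/-0.460 → slack +0.120/-0.460; half-tol=0.290, Σhalf²=0.084100
  -B: nom -7.100 → Σnom=-2.300; wc +0.043/-0.043 → slack +0.163/-0.503; half-tol=0.043, Σhalf²=0.085949
  +C: nom +15.500 → Σnom=13.200; wc +0.020/-0.400 → slack +0.183/-0.903; half-tol=0.210, Σhalf²=0.130049
  +D: nom +37.240 → Σnom=50.440; wc +0.430/-0.230 → slack +0.613/-1.133; half-tol=0.330, Σhalf²=0.238949
  +E: nom +15.200 → Σnom=65.640; wc +0.330/-0.330 → slack +0.943/-1.463; half-tol=0.330, Σhalf²=0.347849
  +F: nom +18.800 → Σnom=84.440; wc +0.265/-0.220 → slack +1.208/-1.683; half-tol=0.242, Σhalf²=0.406655
Nominal = 84.440. Worst-case = [84.440 - 1.683, 84.440 + 1.208] = [82.757, 85.648]. RSS = √0.406655 = 0.638.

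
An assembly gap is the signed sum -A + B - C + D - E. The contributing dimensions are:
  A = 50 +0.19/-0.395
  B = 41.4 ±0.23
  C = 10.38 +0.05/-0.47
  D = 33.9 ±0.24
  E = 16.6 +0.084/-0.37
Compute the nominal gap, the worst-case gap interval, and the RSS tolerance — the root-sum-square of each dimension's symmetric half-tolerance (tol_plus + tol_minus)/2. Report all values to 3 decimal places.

nominal=-1.680 wc=[-2.474,0.025] rss=0.561

Stack each dimension's contribution:
  -A: nom -50.000 → Σnom=-50.000; wc +0.395/-0.190 → slack +0.395/-0.190; half-tol=0.292, Σhalf²=0.085556
  +B: nom +41.400 → Σnom=-8.600; wc +0.230/-0.230 → slack +0.625/-0.420; half-tol=0.230, Σhalf²=0.138456
  -C: nom -10.380 → Σnom=-18.980; wc +0.470/-0.050 → slack +1.095/-0.470; half-tol=0.260, Σhalf²=0.206056
  +D: nom +33.900 → Σnom=14.920; wc +0.240/-0.240 → slack +1.335/-0.710; half-tol=0.240, Σhalf²=0.263656
  -E: nom -16.600 → Σnom=-1.680; wc +0.370/-0.084 → slack +1.705/-0.794; half-tol=0.227, Σhalf²=0.315185
Nominal = -1.680. Worst-case = [-1.680 - 0.794, -1.680 + 1.705] = [-2.474, 0.025]. RSS = √0.315185 = 0.561.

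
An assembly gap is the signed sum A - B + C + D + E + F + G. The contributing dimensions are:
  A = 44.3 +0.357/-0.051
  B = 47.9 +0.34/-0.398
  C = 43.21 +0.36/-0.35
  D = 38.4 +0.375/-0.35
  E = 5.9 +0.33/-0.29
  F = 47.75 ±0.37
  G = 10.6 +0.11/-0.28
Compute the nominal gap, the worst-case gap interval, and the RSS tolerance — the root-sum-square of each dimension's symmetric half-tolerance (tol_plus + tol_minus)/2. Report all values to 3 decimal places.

Stack each dimension's contribution:
  +A: nom +44.300 → Σnom=44.300; wc +0.357/-0.051 → slack +0.357/-0.051; half-tol=0.204, Σhalf²=0.041616
  -B: nom -47.900 → Σnom=-3.600; wc +0.398/-0.340 → slack +0.755/-0.391; half-tol=0.369, Σhalf²=0.177777
  +C: nom +43.210 → Σnom=39.610; wc +0.360/-0.350 → slack +1.115/-0.741; half-tol=0.355, Σhalf²=0.303802
  +D: nom +38.400 → Σnom=78.010; wc +0.375/-0.350 → slack +1.490/-1.091; half-tol=0.362, Σhalf²=0.435208
  +E: nom +5.900 → Σnom=83.910; wc +0.330/-0.290 → slack +1.820/-1.381; half-tol=0.310, Σhalf²=0.531308
  +F: nom +47.750 → Σnom=131.660; wc +0.370/-0.370 → slack +2.190/-1.751; half-tol=0.370, Σhalf²=0.668208
  +G: nom +10.600 → Σnom=142.260; wc +0.110/-0.280 → slack +2.300/-2.031; half-tol=0.195, Σhalf²=0.706233
Nominal = 142.260. Worst-case = [142.260 - 2.031, 142.260 + 2.300] = [140.229, 144.560]. RSS = √0.706233 = 0.840.

nominal=142.260 wc=[140.229,144.560] rss=0.840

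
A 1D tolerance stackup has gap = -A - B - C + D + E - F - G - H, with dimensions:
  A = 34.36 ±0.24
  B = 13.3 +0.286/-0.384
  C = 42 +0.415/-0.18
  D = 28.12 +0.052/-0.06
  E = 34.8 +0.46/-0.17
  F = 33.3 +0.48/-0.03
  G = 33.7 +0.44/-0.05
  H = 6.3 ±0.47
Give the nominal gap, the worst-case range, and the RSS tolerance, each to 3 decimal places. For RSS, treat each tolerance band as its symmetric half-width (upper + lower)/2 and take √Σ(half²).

nominal=-100.040 wc=[-102.601,-98.174] rss=0.841

Stack each dimension's contribution:
  -A: nom -34.360 → Σnom=-34.360; wc +0.240/-0.240 → slack +0.240/-0.240; half-tol=0.240, Σhalf²=0.057600
  -B: nom -13.300 → Σnom=-47.660; wc +0.384/-0.286 → slack +0.624/-0.526; half-tol=0.335, Σhalf²=0.169825
  -C: nom -42.000 → Σnom=-89.660; wc +0.180/-0.415 → slack +0.804/-0.941; half-tol=0.297, Σhalf²=0.258331
  +D: nom +28.120 → Σnom=-61.540; wc +0.052/-0.060 → slack +0.856/-1.001; half-tol=0.056, Σhalf²=0.261467
  +E: nom +34.800 → Σnom=-26.740; wc +0.460/-0.170 → slack +1.316/-1.171; half-tol=0.315, Σhalf²=0.360692
  -F: nom -33.300 → Σnom=-60.040; wc +0.030/-0.480 → slack +1.346/-1.651; half-tol=0.255, Σhalf²=0.425717
  -G: nom -33.700 → Σnom=-93.740; wc +0.050/-0.440 → slack +1.396/-2.091; half-tol=0.245, Σhalf²=0.485742
  -H: nom -6.300 → Σnom=-100.040; wc +0.470/-0.470 → slack +1.866/-2.561; half-tol=0.470, Σhalf²=0.706642
Nominal = -100.040. Worst-case = [-100.040 - 2.561, -100.040 + 1.866] = [-102.601, -98.174]. RSS = √0.706642 = 0.841.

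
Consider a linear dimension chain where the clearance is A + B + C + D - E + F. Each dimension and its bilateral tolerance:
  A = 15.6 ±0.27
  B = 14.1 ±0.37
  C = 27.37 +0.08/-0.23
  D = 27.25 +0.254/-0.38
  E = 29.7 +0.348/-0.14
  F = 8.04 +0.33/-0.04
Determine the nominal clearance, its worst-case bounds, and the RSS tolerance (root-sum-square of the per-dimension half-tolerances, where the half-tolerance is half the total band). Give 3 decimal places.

nominal=62.660 wc=[61.022,64.104] rss=0.654

Stack each dimension's contribution:
  +A: nom +15.600 → Σnom=15.600; wc +0.270/-0.270 → slack +0.270/-0.270; half-tol=0.270, Σhalf²=0.072900
  +B: nom +14.100 → Σnom=29.700; wc +0.370/-0.370 → slack +0.640/-0.640; half-tol=0.370, Σhalf²=0.209800
  +C: nom +27.370 → Σnom=57.070; wc +0.080/-0.230 → slack +0.720/-0.870; half-tol=0.155, Σhalf²=0.233825
  +D: nom +27.250 → Σnom=84.320; wc +0.254/-0.380 → slack +0.974/-1.250; half-tol=0.317, Σhalf²=0.334314
  -E: nom -29.700 → Σnom=54.620; wc +0.140/-0.348 → slack +1.114/-1.598; half-tol=0.244, Σhalf²=0.393850
  +F: nom +8.040 → Σnom=62.660; wc +0.330/-0.040 → slack +1.444/-1.638; half-tol=0.185, Σhalf²=0.428075
Nominal = 62.660. Worst-case = [62.660 - 1.638, 62.660 + 1.444] = [61.022, 64.104]. RSS = √0.428075 = 0.654.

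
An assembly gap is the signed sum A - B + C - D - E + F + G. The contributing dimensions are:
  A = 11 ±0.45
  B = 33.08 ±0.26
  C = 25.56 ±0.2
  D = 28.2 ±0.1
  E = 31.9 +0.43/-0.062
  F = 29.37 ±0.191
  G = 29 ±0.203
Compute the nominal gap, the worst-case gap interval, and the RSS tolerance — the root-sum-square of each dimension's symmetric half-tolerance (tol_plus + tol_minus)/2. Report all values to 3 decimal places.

Stack each dimension's contribution:
  +A: nom +11.000 → Σnom=11.000; wc +0.450/-0.450 → slack +0.450/-0.450; half-tol=0.450, Σhalf²=0.202500
  -B: nom -33.080 → Σnom=-22.080; wc +0.260/-0.260 → slack +0.710/-0.710; half-tol=0.260, Σhalf²=0.270100
  +C: nom +25.560 → Σnom=3.480; wc +0.200/-0.200 → slack +0.910/-0.910; half-tol=0.200, Σhalf²=0.310100
  -D: nom -28.200 → Σnom=-24.720; wc +0.100/-0.100 → slack +1.010/-1.010; half-tol=0.100, Σhalf²=0.320100
  -E: nom -31.900 → Σnom=-56.620; wc +0.062/-0.430 → slack +1.072/-1.440; half-tol=0.246, Σhalf²=0.380616
  +F: nom +29.370 → Σnom=-27.250; wc +0.191/-0.191 → slack +1.263/-1.631; half-tol=0.191, Σhalf²=0.417097
  +G: nom +29.000 → Σnom=1.750; wc +0.203/-0.203 → slack +1.466/-1.834; half-tol=0.203, Σhalf²=0.458306
Nominal = 1.750. Worst-case = [1.750 - 1.834, 1.750 + 1.466] = [-0.084, 3.216]. RSS = √0.458306 = 0.677.

nominal=1.750 wc=[-0.084,3.216] rss=0.677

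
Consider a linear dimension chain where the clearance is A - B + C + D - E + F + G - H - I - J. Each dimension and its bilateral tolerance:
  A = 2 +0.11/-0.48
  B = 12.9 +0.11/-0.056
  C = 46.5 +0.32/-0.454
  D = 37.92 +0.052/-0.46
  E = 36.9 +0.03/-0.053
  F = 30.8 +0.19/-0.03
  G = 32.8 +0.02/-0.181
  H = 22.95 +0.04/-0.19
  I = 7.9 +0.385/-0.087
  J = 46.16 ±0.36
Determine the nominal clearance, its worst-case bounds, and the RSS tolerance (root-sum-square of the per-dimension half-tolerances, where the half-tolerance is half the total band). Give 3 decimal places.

Stack each dimension's contribution:
  +A: nom +2.000 → Σnom=2.000; wc +0.110/-0.480 → slack +0.110/-0.480; half-tol=0.295, Σhalf²=0.087025
  -B: nom -12.900 → Σnom=-10.900; wc +0.056/-0.110 → slack +0.166/-0.590; half-tol=0.083, Σhalf²=0.093914
  +C: nom +46.500 → Σnom=35.600; wc +0.320/-0.454 → slack +0.486/-1.044; half-tol=0.387, Σhalf²=0.243683
  +D: nom +37.920 → Σnom=73.520; wc +0.052/-0.460 → slack +0.538/-1.504; half-tol=0.256, Σhalf²=0.309219
  -E: nom -36.900 → Σnom=36.620; wc +0.053/-0.030 → slack +0.591/-1.534; half-tol=0.041, Σhalf²=0.310941
  +F: nom +30.800 → Σnom=67.420; wc +0.190/-0.030 → slack +0.781/-1.564; half-tol=0.110, Σhalf²=0.323041
  +G: nom +32.800 → Σnom=100.220; wc +0.020/-0.181 → slack +0.801/-1.745; half-tol=0.100, Σhalf²=0.333141
  -H: nom -22.950 → Σnom=77.270; wc +0.190/-0.040 → slack +0.991/-1.785; half-tol=0.115, Σhalf²=0.346366
  -I: nom -7.900 → Σnom=69.370; wc +0.087/-0.385 → slack +1.078/-2.170; half-tol=0.236, Σhalf²=0.402062
  -J: nom -46.160 → Σnom=23.210; wc +0.360/-0.360 → slack +1.438/-2.530; half-tol=0.360, Σhalf²=0.531662
Nominal = 23.210. Worst-case = [23.210 - 2.530, 23.210 + 1.438] = [20.680, 24.648]. RSS = √0.531662 = 0.729.

nominal=23.210 wc=[20.680,24.648] rss=0.729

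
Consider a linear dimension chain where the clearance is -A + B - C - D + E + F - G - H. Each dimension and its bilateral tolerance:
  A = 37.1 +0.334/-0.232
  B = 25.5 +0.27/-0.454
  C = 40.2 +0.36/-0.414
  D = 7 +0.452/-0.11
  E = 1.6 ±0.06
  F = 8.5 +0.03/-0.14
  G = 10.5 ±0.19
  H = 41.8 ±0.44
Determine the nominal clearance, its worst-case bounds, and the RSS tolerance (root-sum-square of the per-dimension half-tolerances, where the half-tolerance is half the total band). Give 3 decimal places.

nominal=-101.000 wc=[-103.430,-99.254] rss=0.825

Stack each dimension's contribution:
  -A: nom -37.100 → Σnom=-37.100; wc +0.232/-0.334 → slack +0.232/-0.334; half-tol=0.283, Σhalf²=0.080089
  +B: nom +25.500 → Σnom=-11.600; wc +0.270/-0.454 → slack +0.502/-0.788; half-tol=0.362, Σhalf²=0.211133
  -C: nom -40.200 → Σnom=-51.800; wc +0.414/-0.360 → slack +0.916/-1.148; half-tol=0.387, Σhalf²=0.360902
  -D: nom -7.000 → Σnom=-58.800; wc +0.110/-0.452 → slack +1.026/-1.600; half-tol=0.281, Σhalf²=0.439863
  +E: nom +1.600 → Σnom=-57.200; wc +0.060/-0.060 → slack +1.086/-1.660; half-tol=0.060, Σhalf²=0.443463
  +F: nom +8.500 → Σnom=-48.700; wc +0.030/-0.140 → slack +1.116/-1.800; half-tol=0.085, Σhalf²=0.450688
  -G: nom -10.500 → Σnom=-59.200; wc +0.190/-0.190 → slack +1.306/-1.990; half-tol=0.190, Σhalf²=0.486788
  -H: nom -41.800 → Σnom=-101.000; wc +0.440/-0.440 → slack +1.746/-2.430; half-tol=0.440, Σhalf²=0.680388
Nominal = -101.000. Worst-case = [-101.000 - 2.430, -101.000 + 1.746] = [-103.430, -99.254]. RSS = √0.680388 = 0.825.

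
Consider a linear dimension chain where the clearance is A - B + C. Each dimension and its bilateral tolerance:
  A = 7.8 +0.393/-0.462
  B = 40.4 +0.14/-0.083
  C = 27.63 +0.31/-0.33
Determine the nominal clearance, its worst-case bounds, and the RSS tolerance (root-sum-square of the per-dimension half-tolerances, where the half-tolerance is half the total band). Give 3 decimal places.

Stack each dimension's contribution:
  +A: nom +7.800 → Σnom=7.800; wc +0.393/-0.462 → slack +0.393/-0.462; half-tol=0.427, Σhalf²=0.182756
  -B: nom -40.400 → Σnom=-32.600; wc +0.083/-0.140 → slack +0.476/-0.602; half-tol=0.112, Σhalf²=0.195188
  +C: nom +27.630 → Σnom=-4.970; wc +0.310/-0.330 → slack +0.786/-0.932; half-tol=0.320, Σhalf²=0.297588
Nominal = -4.970. Worst-case = [-4.970 - 0.932, -4.970 + 0.786] = [-5.902, -4.184]. RSS = √0.297588 = 0.546.

nominal=-4.970 wc=[-5.902,-4.184] rss=0.546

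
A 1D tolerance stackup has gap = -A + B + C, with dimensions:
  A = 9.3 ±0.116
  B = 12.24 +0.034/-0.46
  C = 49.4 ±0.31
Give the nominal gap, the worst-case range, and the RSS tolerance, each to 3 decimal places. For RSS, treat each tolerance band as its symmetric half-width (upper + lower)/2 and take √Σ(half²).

Stack each dimension's contribution:
  -A: nom -9.300 → Σnom=-9.300; wc +0.116/-0.116 → slack +0.116/-0.116; half-tol=0.116, Σhalf²=0.013456
  +B: nom +12.240 → Σnom=2.940; wc +0.034/-0.460 → slack +0.150/-0.576; half-tol=0.247, Σhalf²=0.074465
  +C: nom +49.400 → Σnom=52.340; wc +0.310/-0.310 → slack +0.460/-0.886; half-tol=0.310, Σhalf²=0.170565
Nominal = 52.340. Worst-case = [52.340 - 0.886, 52.340 + 0.460] = [51.454, 52.800]. RSS = √0.170565 = 0.413.

nominal=52.340 wc=[51.454,52.800] rss=0.413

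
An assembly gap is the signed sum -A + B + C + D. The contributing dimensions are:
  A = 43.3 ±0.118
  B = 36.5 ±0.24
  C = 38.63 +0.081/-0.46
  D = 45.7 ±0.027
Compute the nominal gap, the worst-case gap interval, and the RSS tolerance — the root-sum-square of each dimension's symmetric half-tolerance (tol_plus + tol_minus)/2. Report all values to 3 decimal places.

nominal=77.530 wc=[76.685,77.996] rss=0.381

Stack each dimension's contribution:
  -A: nom -43.300 → Σnom=-43.300; wc +0.118/-0.118 → slack +0.118/-0.118; half-tol=0.118, Σhalf²=0.013924
  +B: nom +36.500 → Σnom=-6.800; wc +0.240/-0.240 → slack +0.358/-0.358; half-tol=0.240, Σhalf²=0.071524
  +C: nom +38.630 → Σnom=31.830; wc +0.081/-0.460 → slack +0.439/-0.818; half-tol=0.271, Σhalf²=0.144694
  +D: nom +45.700 → Σnom=77.530; wc +0.027/-0.027 → slack +0.466/-0.845; half-tol=0.027, Σhalf²=0.145423
Nominal = 77.530. Worst-case = [77.530 - 0.845, 77.530 + 0.466] = [76.685, 77.996]. RSS = √0.145423 = 0.381.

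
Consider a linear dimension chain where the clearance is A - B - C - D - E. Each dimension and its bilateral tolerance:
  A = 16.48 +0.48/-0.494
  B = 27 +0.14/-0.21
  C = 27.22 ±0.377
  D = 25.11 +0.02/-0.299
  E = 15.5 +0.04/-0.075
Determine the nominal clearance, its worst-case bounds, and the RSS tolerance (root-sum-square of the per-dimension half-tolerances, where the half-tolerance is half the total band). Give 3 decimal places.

Stack each dimension's contribution:
  +A: nom +16.480 → Σnom=16.480; wc +0.480/-0.494 → slack +0.480/-0.494; half-tol=0.487, Σhalf²=0.237169
  -B: nom -27.000 → Σnom=-10.520; wc +0.210/-0.140 → slack +0.690/-0.634; half-tol=0.175, Σhalf²=0.267794
  -C: nom -27.220 → Σnom=-37.740; wc +0.377/-0.377 → slack +1.067/-1.011; half-tol=0.377, Σhalf²=0.409923
  -D: nom -25.110 → Σnom=-62.850; wc +0.299/-0.020 → slack +1.366/-1.031; half-tol=0.160, Σhalf²=0.435363
  -E: nom -15.500 → Σnom=-78.350; wc +0.075/-0.040 → slack +1.441/-1.071; half-tol=0.057, Σhalf²=0.438669
Nominal = -78.350. Worst-case = [-78.350 - 1.071, -78.350 + 1.441] = [-79.421, -76.909]. RSS = √0.438669 = 0.662.

nominal=-78.350 wc=[-79.421,-76.909] rss=0.662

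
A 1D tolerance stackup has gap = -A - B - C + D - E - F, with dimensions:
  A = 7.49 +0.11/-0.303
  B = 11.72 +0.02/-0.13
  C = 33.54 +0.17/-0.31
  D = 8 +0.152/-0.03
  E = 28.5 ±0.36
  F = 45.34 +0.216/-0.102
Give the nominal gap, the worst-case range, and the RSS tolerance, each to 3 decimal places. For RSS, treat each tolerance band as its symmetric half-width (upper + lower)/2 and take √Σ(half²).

Stack each dimension's contribution:
  -A: nom -7.490 → Σnom=-7.490; wc +0.303/-0.110 → slack +0.303/-0.110; half-tol=0.206, Σhalf²=0.042642
  -B: nom -11.720 → Σnom=-19.210; wc +0.130/-0.020 → slack +0.433/-0.130; half-tol=0.075, Σhalf²=0.048267
  -C: nom -33.540 → Σnom=-52.750; wc +0.310/-0.170 → slack +0.743/-0.300; half-tol=0.240, Σhalf²=0.105867
  +D: nom +8.000 → Σnom=-44.750; wc +0.152/-0.030 → slack +0.895/-0.330; half-tol=0.091, Σhalf²=0.114148
  -E: nom -28.500 → Σnom=-73.250; wc +0.360/-0.360 → slack +1.255/-0.690; half-tol=0.360, Σhalf²=0.243748
  -F: nom -45.340 → Σnom=-118.590; wc +0.102/-0.216 → slack +1.357/-0.906; half-tol=0.159, Σhalf²=0.269029
Nominal = -118.590. Worst-case = [-118.590 - 0.906, -118.590 + 1.357] = [-119.496, -117.233]. RSS = √0.269029 = 0.519.

nominal=-118.590 wc=[-119.496,-117.233] rss=0.519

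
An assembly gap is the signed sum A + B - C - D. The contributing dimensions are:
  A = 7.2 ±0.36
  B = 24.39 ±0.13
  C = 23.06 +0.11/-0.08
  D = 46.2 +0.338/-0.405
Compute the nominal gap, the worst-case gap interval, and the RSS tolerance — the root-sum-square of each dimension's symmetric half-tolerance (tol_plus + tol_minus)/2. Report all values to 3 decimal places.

Stack each dimension's contribution:
  +A: nom +7.200 → Σnom=7.200; wc +0.360/-0.360 → slack +0.360/-0.360; half-tol=0.360, Σhalf²=0.129600
  +B: nom +24.390 → Σnom=31.590; wc +0.130/-0.130 → slack +0.490/-0.490; half-tol=0.130, Σhalf²=0.146500
  -C: nom -23.060 → Σnom=8.530; wc +0.080/-0.110 → slack +0.570/-0.600; half-tol=0.095, Σhalf²=0.155525
  -D: nom -46.200 → Σnom=-37.670; wc +0.405/-0.338 → slack +0.975/-0.938; half-tol=0.372, Σhalf²=0.293537
Nominal = -37.670. Worst-case = [-37.670 - 0.938, -37.670 + 0.975] = [-38.608, -36.695]. RSS = √0.293537 = 0.542.

nominal=-37.670 wc=[-38.608,-36.695] rss=0.542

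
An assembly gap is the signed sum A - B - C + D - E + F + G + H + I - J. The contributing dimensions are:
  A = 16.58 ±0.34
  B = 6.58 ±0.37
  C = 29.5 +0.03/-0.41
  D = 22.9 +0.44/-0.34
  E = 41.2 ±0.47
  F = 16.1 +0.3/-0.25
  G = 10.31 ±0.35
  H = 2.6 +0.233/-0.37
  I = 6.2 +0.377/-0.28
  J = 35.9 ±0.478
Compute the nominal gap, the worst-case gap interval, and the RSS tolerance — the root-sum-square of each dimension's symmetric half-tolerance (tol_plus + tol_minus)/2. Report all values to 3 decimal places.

nominal=-38.490 wc=[-41.768,-34.722] rss=1.140

Stack each dimension's contribution:
  +A: nom +16.580 → Σnom=16.580; wc +0.340/-0.340 → slack +0.340/-0.340; half-tol=0.340, Σhalf²=0.115600
  -B: nom -6.580 → Σnom=10.000; wc +0.370/-0.370 → slack +0.710/-0.710; half-tol=0.370, Σhalf²=0.252500
  -C: nom -29.500 → Σnom=-19.500; wc +0.410/-0.030 → slack +1.120/-0.740; half-tol=0.220, Σhalf²=0.300900
  +D: nom +22.900 → Σnom=3.400; wc +0.440/-0.340 → slack +1.560/-1.080; half-tol=0.390, Σhalf²=0.453000
  -E: nom -41.200 → Σnom=-37.800; wc +0.470/-0.470 → slack +2.030/-1.550; half-tol=0.470, Σhalf²=0.673900
  +F: nom +16.100 → Σnom=-21.700; wc +0.300/-0.250 → slack +2.330/-1.800; half-tol=0.275, Σhalf²=0.749525
  +G: nom +10.310 → Σnom=-11.390; wc +0.350/-0.350 → slack +2.680/-2.150; half-tol=0.350, Σhalf²=0.872025
  +H: nom +2.600 → Σnom=-8.790; wc +0.233/-0.370 → slack +2.913/-2.520; half-tol=0.301, Σhalf²=0.962927
  +I: nom +6.200 → Σnom=-2.590; wc +0.377/-0.280 → slack +3.290/-2.800; half-tol=0.329, Σhalf²=1.070839
  -J: nom -35.900 → Σnom=-38.490; wc +0.478/-0.478 → slack +3.768/-3.278; half-tol=0.478, Σhalf²=1.299323
Nominal = -38.490. Worst-case = [-38.490 - 3.278, -38.490 + 3.768] = [-41.768, -34.722]. RSS = √1.299323 = 1.140.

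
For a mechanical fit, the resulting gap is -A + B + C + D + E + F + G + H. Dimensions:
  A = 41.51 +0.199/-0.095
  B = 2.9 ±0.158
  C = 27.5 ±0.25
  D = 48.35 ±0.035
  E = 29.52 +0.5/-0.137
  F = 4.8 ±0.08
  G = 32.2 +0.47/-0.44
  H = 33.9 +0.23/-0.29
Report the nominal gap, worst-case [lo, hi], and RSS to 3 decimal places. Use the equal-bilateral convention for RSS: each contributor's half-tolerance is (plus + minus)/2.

Stack each dimension's contribution:
  -A: nom -41.510 → Σnom=-41.510; wc +0.095/-0.199 → slack +0.095/-0.199; half-tol=0.147, Σhalf²=0.021609
  +B: nom +2.900 → Σnom=-38.610; wc +0.158/-0.158 → slack +0.253/-0.357; half-tol=0.158, Σhalf²=0.046573
  +C: nom +27.500 → Σnom=-11.110; wc +0.250/-0.250 → slack +0.503/-0.607; half-tol=0.250, Σhalf²=0.109073
  +D: nom +48.350 → Σnom=37.240; wc +0.035/-0.035 → slack +0.538/-0.642; half-tol=0.035, Σhalf²=0.110298
  +E: nom +29.520 → Σnom=66.760; wc +0.500/-0.137 → slack +1.038/-0.779; half-tol=0.319, Σhalf²=0.211740
  +F: nom +4.800 → Σnom=71.560; wc +0.080/-0.080 → slack +1.118/-0.859; half-tol=0.080, Σhalf²=0.218140
  +G: nom +32.200 → Σnom=103.760; wc +0.470/-0.440 → slack +1.588/-1.299; half-tol=0.455, Σhalf²=0.425165
  +H: nom +33.900 → Σnom=137.660; wc +0.230/-0.290 → slack +1.818/-1.589; half-tol=0.260, Σhalf²=0.492765
Nominal = 137.660. Worst-case = [137.660 - 1.589, 137.660 + 1.818] = [136.071, 139.478]. RSS = √0.492765 = 0.702.

nominal=137.660 wc=[136.071,139.478] rss=0.702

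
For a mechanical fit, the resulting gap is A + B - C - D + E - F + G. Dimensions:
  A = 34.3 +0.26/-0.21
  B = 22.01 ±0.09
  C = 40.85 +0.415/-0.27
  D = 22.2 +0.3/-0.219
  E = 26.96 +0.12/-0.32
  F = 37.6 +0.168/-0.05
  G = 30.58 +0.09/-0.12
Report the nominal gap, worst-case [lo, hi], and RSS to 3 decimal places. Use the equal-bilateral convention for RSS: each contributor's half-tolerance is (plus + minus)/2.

Stack each dimension's contribution:
  +A: nom +34.300 → Σnom=34.300; wc +0.260/-0.210 → slack +0.260/-0.210; half-tol=0.235, Σhalf²=0.055225
  +B: nom +22.010 → Σnom=56.310; wc +0.090/-0.090 → slack +0.350/-0.300; half-tol=0.090, Σhalf²=0.063325
  -C: nom -40.850 → Σnom=15.460; wc +0.270/-0.415 → slack +0.620/-0.715; half-tol=0.343, Σhalf²=0.180631
  -D: nom -22.200 → Σnom=-6.740; wc +0.219/-0.300 → slack +0.839/-1.015; half-tol=0.260, Σhalf²=0.247972
  +E: nom +26.960 → Σnom=20.220; wc +0.120/-0.320 → slack +0.959/-1.335; half-tol=0.220, Σhalf²=0.296372
  -F: nom -37.600 → Σnom=-17.380; wc +0.050/-0.168 → slack +1.009/-1.503; half-tol=0.109, Σhalf²=0.308253
  +G: nom +30.580 → Σnom=13.200; wc +0.090/-0.120 → slack +1.099/-1.623; half-tol=0.105, Σhalf²=0.319278
Nominal = 13.200. Worst-case = [13.200 - 1.623, 13.200 + 1.099] = [11.577, 14.299]. RSS = √0.319278 = 0.565.

nominal=13.200 wc=[11.577,14.299] rss=0.565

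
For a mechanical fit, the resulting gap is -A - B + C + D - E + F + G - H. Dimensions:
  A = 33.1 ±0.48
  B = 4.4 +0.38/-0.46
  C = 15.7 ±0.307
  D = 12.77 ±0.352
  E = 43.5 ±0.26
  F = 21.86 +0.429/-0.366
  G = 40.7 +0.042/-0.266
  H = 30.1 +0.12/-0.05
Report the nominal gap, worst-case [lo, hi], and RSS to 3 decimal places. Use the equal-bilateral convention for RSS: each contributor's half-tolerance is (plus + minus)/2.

Stack each dimension's contribution:
  -A: nom -33.100 → Σnom=-33.100; wc +0.480/-0.480 → slack +0.480/-0.480; half-tol=0.480, Σhalf²=0.230400
  -B: nom -4.400 → Σnom=-37.500; wc +0.460/-0.380 → slack +0.940/-0.860; half-tol=0.420, Σhalf²=0.406800
  +C: nom +15.700 → Σnom=-21.800; wc +0.307/-0.307 → slack +1.247/-1.167; half-tol=0.307, Σhalf²=0.501049
  +D: nom +12.770 → Σnom=-9.030; wc +0.352/-0.352 → slack +1.599/-1.519; half-tol=0.352, Σhalf²=0.624953
  -E: nom -43.500 → Σnom=-52.530; wc +0.260/-0.260 → slack +1.859/-1.779; half-tol=0.260, Σhalf²=0.692553
  +F: nom +21.860 → Σnom=-30.670; wc +0.429/-0.366 → slack +2.288/-2.145; half-tol=0.397, Σhalf²=0.850559
  +G: nom +40.700 → Σnom=10.030; wc +0.042/-0.266 → slack +2.330/-2.411; half-tol=0.154, Σhalf²=0.874275
  -H: nom -30.100 → Σnom=-20.070; wc +0.050/-0.120 → slack +2.380/-2.531; half-tol=0.085, Σhalf²=0.881500
Nominal = -20.070. Worst-case = [-20.070 - 2.531, -20.070 + 2.380] = [-22.601, -17.690]. RSS = √0.881500 = 0.939.

nominal=-20.070 wc=[-22.601,-17.690] rss=0.939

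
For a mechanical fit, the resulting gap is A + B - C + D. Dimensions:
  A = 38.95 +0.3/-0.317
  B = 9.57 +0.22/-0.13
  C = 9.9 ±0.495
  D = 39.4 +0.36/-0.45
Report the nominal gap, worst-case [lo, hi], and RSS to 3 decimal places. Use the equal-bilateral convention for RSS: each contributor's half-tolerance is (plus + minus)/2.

nominal=78.020 wc=[76.628,79.395] rss=0.731

Stack each dimension's contribution:
  +A: nom +38.950 → Σnom=38.950; wc +0.300/-0.317 → slack +0.300/-0.317; half-tol=0.308, Σhalf²=0.095172
  +B: nom +9.570 → Σnom=48.520; wc +0.220/-0.130 → slack +0.520/-0.447; half-tol=0.175, Σhalf²=0.125797
  -C: nom -9.900 → Σnom=38.620; wc +0.495/-0.495 → slack +1.015/-0.942; half-tol=0.495, Σhalf²=0.370822
  +D: nom +39.400 → Σnom=78.020; wc +0.360/-0.450 → slack +1.375/-1.392; half-tol=0.405, Σhalf²=0.534847
Nominal = 78.020. Worst-case = [78.020 - 1.392, 78.020 + 1.375] = [76.628, 79.395]. RSS = √0.534847 = 0.731.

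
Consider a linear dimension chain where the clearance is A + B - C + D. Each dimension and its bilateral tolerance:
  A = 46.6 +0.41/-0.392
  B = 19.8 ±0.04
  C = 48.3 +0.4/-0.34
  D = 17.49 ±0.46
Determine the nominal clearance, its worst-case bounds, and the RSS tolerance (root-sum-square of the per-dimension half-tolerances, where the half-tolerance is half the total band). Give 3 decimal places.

Stack each dimension's contribution:
  +A: nom +46.600 → Σnom=46.600; wc +0.410/-0.392 → slack +0.410/-0.392; half-tol=0.401, Σhalf²=0.160801
  +B: nom +19.800 → Σnom=66.400; wc +0.040/-0.040 → slack +0.450/-0.432; half-tol=0.040, Σhalf²=0.162401
  -C: nom -48.300 → Σnom=18.100; wc +0.340/-0.400 → slack +0.790/-0.832; half-tol=0.370, Σhalf²=0.299301
  +D: nom +17.490 → Σnom=35.590; wc +0.460/-0.460 → slack +1.250/-1.292; half-tol=0.460, Σhalf²=0.510901
Nominal = 35.590. Worst-case = [35.590 - 1.292, 35.590 + 1.250] = [34.298, 36.840]. RSS = √0.510901 = 0.715.

nominal=35.590 wc=[34.298,36.840] rss=0.715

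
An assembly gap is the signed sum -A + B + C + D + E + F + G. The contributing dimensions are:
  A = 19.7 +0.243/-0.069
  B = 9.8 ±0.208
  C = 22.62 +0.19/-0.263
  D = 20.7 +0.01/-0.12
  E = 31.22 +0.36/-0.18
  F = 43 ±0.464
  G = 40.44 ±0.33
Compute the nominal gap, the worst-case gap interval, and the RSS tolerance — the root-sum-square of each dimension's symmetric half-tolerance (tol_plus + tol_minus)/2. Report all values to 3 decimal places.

nominal=148.080 wc=[146.272,149.711] rss=0.721

Stack each dimension's contribution:
  -A: nom -19.700 → Σnom=-19.700; wc +0.069/-0.243 → slack +0.069/-0.243; half-tol=0.156, Σhalf²=0.024336
  +B: nom +9.800 → Σnom=-9.900; wc +0.208/-0.208 → slack +0.277/-0.451; half-tol=0.208, Σhalf²=0.067600
  +C: nom +22.620 → Σnom=12.720; wc +0.190/-0.263 → slack +0.467/-0.714; half-tol=0.227, Σhalf²=0.118902
  +D: nom +20.700 → Σnom=33.420; wc +0.010/-0.120 → slack +0.477/-0.834; half-tol=0.065, Σhalf²=0.123127
  +E: nom +31.220 → Σnom=64.640; wc +0.360/-0.180 → slack +0.837/-1.014; half-tol=0.270, Σhalf²=0.196027
  +F: nom +43.000 → Σnom=107.640; wc +0.464/-0.464 → slack +1.301/-1.478; half-tol=0.464, Σhalf²=0.411323
  +G: nom +40.440 → Σnom=148.080; wc +0.330/-0.330 → slack +1.631/-1.808; half-tol=0.330, Σhalf²=0.520223
Nominal = 148.080. Worst-case = [148.080 - 1.808, 148.080 + 1.631] = [146.272, 149.711]. RSS = √0.520223 = 0.721.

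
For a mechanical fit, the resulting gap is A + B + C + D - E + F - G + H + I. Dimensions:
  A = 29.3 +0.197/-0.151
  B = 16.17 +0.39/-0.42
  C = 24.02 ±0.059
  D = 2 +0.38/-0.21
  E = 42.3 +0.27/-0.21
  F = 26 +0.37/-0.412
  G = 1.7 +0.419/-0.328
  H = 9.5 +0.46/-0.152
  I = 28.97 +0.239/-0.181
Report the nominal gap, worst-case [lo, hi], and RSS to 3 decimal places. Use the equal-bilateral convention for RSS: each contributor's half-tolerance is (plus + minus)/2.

Stack each dimension's contribution:
  +A: nom +29.300 → Σnom=29.300; wc +0.197/-0.151 → slack +0.197/-0.151; half-tol=0.174, Σhalf²=0.030276
  +B: nom +16.170 → Σnom=45.470; wc +0.390/-0.420 → slack +0.587/-0.571; half-tol=0.405, Σhalf²=0.194301
  +C: nom +24.020 → Σnom=69.490; wc +0.059/-0.059 → slack +0.646/-0.630; half-tol=0.059, Σhalf²=0.197782
  +D: nom +2.000 → Σnom=71.490; wc +0.380/-0.210 → slack +1.026/-0.840; half-tol=0.295, Σhalf²=0.284807
  -E: nom -42.300 → Σnom=29.190; wc +0.210/-0.270 → slack +1.236/-1.110; half-tol=0.240, Σhalf²=0.342407
  +F: nom +26.000 → Σnom=55.190; wc +0.370/-0.412 → slack +1.606/-1.522; half-tol=0.391, Σhalf²=0.495288
  -G: nom -1.700 → Σnom=53.490; wc +0.328/-0.419 → slack +1.934/-1.941; half-tol=0.373, Σhalf²=0.634790
  +H: nom +9.500 → Σnom=62.990; wc +0.460/-0.152 → slack +2.394/-2.093; half-tol=0.306, Σhalf²=0.728426
  +I: nom +28.970 → Σnom=91.960; wc +0.239/-0.181 → slack +2.633/-2.274; half-tol=0.210, Σhalf²=0.772526
Nominal = 91.960. Worst-case = [91.960 - 2.274, 91.960 + 2.633] = [89.686, 94.593]. RSS = √0.772526 = 0.879.

nominal=91.960 wc=[89.686,94.593] rss=0.879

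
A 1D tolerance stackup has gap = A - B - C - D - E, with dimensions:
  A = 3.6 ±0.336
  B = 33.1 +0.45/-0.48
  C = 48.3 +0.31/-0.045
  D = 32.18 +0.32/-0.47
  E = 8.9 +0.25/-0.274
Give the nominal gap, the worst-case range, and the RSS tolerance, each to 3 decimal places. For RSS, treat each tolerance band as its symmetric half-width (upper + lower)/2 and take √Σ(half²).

nominal=-118.880 wc=[-120.546,-117.275] rss=0.765

Stack each dimension's contribution:
  +A: nom +3.600 → Σnom=3.600; wc +0.336/-0.336 → slack +0.336/-0.336; half-tol=0.336, Σhalf²=0.112896
  -B: nom -33.100 → Σnom=-29.500; wc +0.480/-0.450 → slack +0.816/-0.786; half-tol=0.465, Σhalf²=0.329121
  -C: nom -48.300 → Σnom=-77.800; wc +0.045/-0.310 → slack +0.861/-1.096; half-tol=0.177, Σhalf²=0.360627
  -D: nom -32.180 → Σnom=-109.980; wc +0.470/-0.320 → slack +1.331/-1.416; half-tol=0.395, Σhalf²=0.516652
  -E: nom -8.900 → Σnom=-118.880; wc +0.274/-0.250 → slack +1.605/-1.666; half-tol=0.262, Σhalf²=0.585296
Nominal = -118.880. Worst-case = [-118.880 - 1.666, -118.880 + 1.605] = [-120.546, -117.275]. RSS = √0.585296 = 0.765.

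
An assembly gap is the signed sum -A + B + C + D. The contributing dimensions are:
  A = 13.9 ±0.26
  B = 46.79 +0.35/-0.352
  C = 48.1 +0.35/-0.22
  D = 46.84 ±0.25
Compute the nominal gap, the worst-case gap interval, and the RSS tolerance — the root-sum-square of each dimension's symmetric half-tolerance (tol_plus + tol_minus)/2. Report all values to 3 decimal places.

nominal=127.830 wc=[126.748,129.040] rss=0.578

Stack each dimension's contribution:
  -A: nom -13.900 → Σnom=-13.900; wc +0.260/-0.260 → slack +0.260/-0.260; half-tol=0.260, Σhalf²=0.067600
  +B: nom +46.790 → Σnom=32.890; wc +0.350/-0.352 → slack +0.610/-0.612; half-tol=0.351, Σhalf²=0.190801
  +C: nom +48.100 → Σnom=80.990; wc +0.350/-0.220 → slack +0.960/-0.832; half-tol=0.285, Σhalf²=0.272026
  +D: nom +46.840 → Σnom=127.830; wc +0.250/-0.250 → slack +1.210/-1.082; half-tol=0.250, Σhalf²=0.334526
Nominal = 127.830. Worst-case = [127.830 - 1.082, 127.830 + 1.210] = [126.748, 129.040]. RSS = √0.334526 = 0.578.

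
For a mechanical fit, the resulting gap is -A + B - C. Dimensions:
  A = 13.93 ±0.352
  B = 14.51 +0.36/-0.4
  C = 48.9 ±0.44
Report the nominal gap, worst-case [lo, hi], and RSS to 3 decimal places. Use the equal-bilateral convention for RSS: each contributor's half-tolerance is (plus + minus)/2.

nominal=-48.320 wc=[-49.512,-47.168] rss=0.680

Stack each dimension's contribution:
  -A: nom -13.930 → Σnom=-13.930; wc +0.352/-0.352 → slack +0.352/-0.352; half-tol=0.352, Σhalf²=0.123904
  +B: nom +14.510 → Σnom=0.580; wc +0.360/-0.400 → slack +0.712/-0.752; half-tol=0.380, Σhalf²=0.268304
  -C: nom -48.900 → Σnom=-48.320; wc +0.440/-0.440 → slack +1.152/-1.192; half-tol=0.440, Σhalf²=0.461904
Nominal = -48.320. Worst-case = [-48.320 - 1.192, -48.320 + 1.152] = [-49.512, -47.168]. RSS = √0.461904 = 0.680.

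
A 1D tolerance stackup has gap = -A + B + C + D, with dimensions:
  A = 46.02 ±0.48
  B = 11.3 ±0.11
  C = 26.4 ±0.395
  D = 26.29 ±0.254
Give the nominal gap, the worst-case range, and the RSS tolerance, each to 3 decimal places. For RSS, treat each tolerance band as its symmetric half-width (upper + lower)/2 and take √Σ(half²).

Stack each dimension's contribution:
  -A: nom -46.020 → Σnom=-46.020; wc +0.480/-0.480 → slack +0.480/-0.480; half-tol=0.480, Σhalf²=0.230400
  +B: nom +11.300 → Σnom=-34.720; wc +0.110/-0.110 → slack +0.590/-0.590; half-tol=0.110, Σhalf²=0.242500
  +C: nom +26.400 → Σnom=-8.320; wc +0.395/-0.395 → slack +0.985/-0.985; half-tol=0.395, Σhalf²=0.398525
  +D: nom +26.290 → Σnom=17.970; wc +0.254/-0.254 → slack +1.239/-1.239; half-tol=0.254, Σhalf²=0.463041
Nominal = 17.970. Worst-case = [17.970 - 1.239, 17.970 + 1.239] = [16.731, 19.209]. RSS = √0.463041 = 0.680.

nominal=17.970 wc=[16.731,19.209] rss=0.680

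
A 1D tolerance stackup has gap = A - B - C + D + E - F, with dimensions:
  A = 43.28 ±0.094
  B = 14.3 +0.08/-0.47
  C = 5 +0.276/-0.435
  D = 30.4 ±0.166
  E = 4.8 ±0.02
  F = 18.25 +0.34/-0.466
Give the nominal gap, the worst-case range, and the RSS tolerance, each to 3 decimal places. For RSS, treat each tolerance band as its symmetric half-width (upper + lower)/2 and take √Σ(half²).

Stack each dimension's contribution:
  +A: nom +43.280 → Σnom=43.280; wc +0.094/-0.094 → slack +0.094/-0.094; half-tol=0.094, Σhalf²=0.008836
  -B: nom -14.300 → Σnom=28.980; wc +0.470/-0.080 → slack +0.564/-0.174; half-tol=0.275, Σhalf²=0.084461
  -C: nom -5.000 → Σnom=23.980; wc +0.435/-0.276 → slack +0.999/-0.450; half-tol=0.356, Σhalf²=0.210841
  +D: nom +30.400 → Σnom=54.380; wc +0.166/-0.166 → slack +1.165/-0.616; half-tol=0.166, Σhalf²=0.238397
  +E: nom +4.800 → Σnom=59.180; wc +0.020/-0.020 → slack +1.185/-0.636; half-tol=0.020, Σhalf²=0.238797
  -F: nom -18.250 → Σnom=40.930; wc +0.466/-0.340 → slack +1.651/-0.976; half-tol=0.403, Σhalf²=0.401206
Nominal = 40.930. Worst-case = [40.930 - 0.976, 40.930 + 1.651] = [39.954, 42.581]. RSS = √0.401206 = 0.633.

nominal=40.930 wc=[39.954,42.581] rss=0.633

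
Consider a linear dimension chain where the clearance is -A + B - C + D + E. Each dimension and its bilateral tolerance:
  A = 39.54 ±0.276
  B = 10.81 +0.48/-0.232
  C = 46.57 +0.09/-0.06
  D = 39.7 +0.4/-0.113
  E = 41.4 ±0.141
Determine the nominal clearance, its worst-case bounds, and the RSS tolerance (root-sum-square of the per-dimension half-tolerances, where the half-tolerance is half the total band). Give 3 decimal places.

Stack each dimension's contribution:
  -A: nom -39.540 → Σnom=-39.540; wc +0.276/-0.276 → slack +0.276/-0.276; half-tol=0.276, Σhalf²=0.076176
  +B: nom +10.810 → Σnom=-28.730; wc +0.480/-0.232 → slack +0.756/-0.508; half-tol=0.356, Σhalf²=0.202912
  -C: nom -46.570 → Σnom=-75.300; wc +0.060/-0.090 → slack +0.816/-0.598; half-tol=0.075, Σhalf²=0.208537
  +D: nom +39.700 → Σnom=-35.600; wc +0.400/-0.113 → slack +1.216/-0.711; half-tol=0.257, Σhalf²=0.274329
  +E: nom +41.400 → Σnom=5.800; wc +0.141/-0.141 → slack +1.357/-0.852; half-tol=0.141, Σhalf²=0.294210
Nominal = 5.800. Worst-case = [5.800 - 0.852, 5.800 + 1.357] = [4.948, 7.157]. RSS = √0.294210 = 0.542.

nominal=5.800 wc=[4.948,7.157] rss=0.542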